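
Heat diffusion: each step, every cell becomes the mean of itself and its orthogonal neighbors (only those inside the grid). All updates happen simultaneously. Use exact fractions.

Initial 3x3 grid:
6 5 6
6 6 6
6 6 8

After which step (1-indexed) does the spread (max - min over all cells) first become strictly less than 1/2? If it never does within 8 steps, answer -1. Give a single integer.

Answer: 4

Derivation:
Step 1: max=20/3, min=17/3, spread=1
Step 2: max=59/9, min=1373/240, spread=601/720
Step 3: max=853/135, min=12523/2160, spread=25/48
Step 4: max=202889/32400, min=764081/129600, spread=211/576
  -> spread < 1/2 first at step 4
Step 5: max=6012929/972000, min=46104307/7776000, spread=1777/6912
Step 6: max=717807851/116640000, min=2787019529/466560000, spread=14971/82944
Step 7: max=2678225167/437400000, min=167859257563/27993600000, spread=126121/995328
Step 8: max=2563807403309/419904000000, min=10105815691361/1679616000000, spread=1062499/11943936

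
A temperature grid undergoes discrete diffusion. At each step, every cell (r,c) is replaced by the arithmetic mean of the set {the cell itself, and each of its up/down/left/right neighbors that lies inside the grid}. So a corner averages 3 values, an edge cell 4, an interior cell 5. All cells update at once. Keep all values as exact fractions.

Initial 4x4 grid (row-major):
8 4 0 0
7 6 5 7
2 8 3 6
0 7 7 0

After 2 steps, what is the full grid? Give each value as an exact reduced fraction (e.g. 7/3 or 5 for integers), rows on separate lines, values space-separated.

After step 1:
  19/3 9/2 9/4 7/3
  23/4 6 21/5 9/2
  17/4 26/5 29/5 4
  3 11/2 17/4 13/3
After step 2:
  199/36 229/48 797/240 109/36
  67/12 513/100 91/20 451/120
  91/20 107/20 469/100 559/120
  17/4 359/80 1193/240 151/36

Answer: 199/36 229/48 797/240 109/36
67/12 513/100 91/20 451/120
91/20 107/20 469/100 559/120
17/4 359/80 1193/240 151/36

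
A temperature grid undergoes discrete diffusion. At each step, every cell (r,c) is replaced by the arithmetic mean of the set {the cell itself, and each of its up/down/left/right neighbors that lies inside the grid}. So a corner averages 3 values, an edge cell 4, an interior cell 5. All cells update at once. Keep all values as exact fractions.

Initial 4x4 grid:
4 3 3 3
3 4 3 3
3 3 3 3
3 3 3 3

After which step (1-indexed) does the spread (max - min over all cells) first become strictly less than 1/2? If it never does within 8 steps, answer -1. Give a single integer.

Answer: 2

Derivation:
Step 1: max=7/2, min=3, spread=1/2
Step 2: max=31/9, min=3, spread=4/9
  -> spread < 1/2 first at step 2
Step 3: max=1793/540, min=3, spread=173/540
Step 4: max=13391/4050, min=1813/600, spread=4613/16200
Step 5: max=792193/243000, min=54469/18000, spread=113723/486000
Step 6: max=23620069/7290000, min=328523/108000, spread=2889533/14580000
Step 7: max=351718937/109350000, min=9883283/3240000, spread=72632543/437400000
Step 8: max=21004694257/6561000000, min=1487997343/486000000, spread=1833460253/13122000000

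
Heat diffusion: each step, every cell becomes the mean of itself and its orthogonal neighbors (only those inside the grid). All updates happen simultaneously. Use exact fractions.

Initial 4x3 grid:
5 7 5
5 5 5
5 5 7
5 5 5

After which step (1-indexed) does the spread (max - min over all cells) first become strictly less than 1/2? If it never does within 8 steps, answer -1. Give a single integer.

Answer: 3

Derivation:
Step 1: max=17/3, min=5, spread=2/3
Step 2: max=667/120, min=5, spread=67/120
Step 3: max=5987/1080, min=461/90, spread=91/216
  -> spread < 1/2 first at step 3
Step 4: max=356323/64800, min=13957/2700, spread=4271/12960
Step 5: max=21268997/3888000, min=31289/6000, spread=39749/155520
Step 6: max=1270298023/233280000, min=6371419/1215000, spread=1879423/9331200
Step 7: max=75941911157/13996800000, min=1535879959/291600000, spread=3551477/22394880
Step 8: max=4543395076063/839808000000, min=7704151213/1458000000, spread=846431819/6718464000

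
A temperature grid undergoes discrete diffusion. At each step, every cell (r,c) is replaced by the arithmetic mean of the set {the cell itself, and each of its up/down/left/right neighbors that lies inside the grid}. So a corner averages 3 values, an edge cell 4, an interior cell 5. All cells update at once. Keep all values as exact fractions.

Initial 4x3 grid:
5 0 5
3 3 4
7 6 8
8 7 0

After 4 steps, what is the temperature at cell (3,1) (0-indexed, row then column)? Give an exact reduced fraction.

Step 1: cell (3,1) = 21/4
Step 2: cell (3,1) = 1427/240
Step 3: cell (3,1) = 79513/14400
Step 4: cell (3,1) = 4802747/864000
Full grid after step 4:
  505523/129600 3212047/864000 166441/43200
  117881/27000 1577513/360000 75379/18000
  286187/54000 1802413/360000 14809/3000
  730183/129600 4802747/864000 225061/43200

Answer: 4802747/864000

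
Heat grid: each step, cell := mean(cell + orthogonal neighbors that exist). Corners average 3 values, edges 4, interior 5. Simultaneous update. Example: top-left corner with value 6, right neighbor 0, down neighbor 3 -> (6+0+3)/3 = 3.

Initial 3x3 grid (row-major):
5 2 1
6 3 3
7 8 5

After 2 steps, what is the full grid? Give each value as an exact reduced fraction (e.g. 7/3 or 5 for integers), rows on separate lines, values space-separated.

Answer: 37/9 809/240 31/12
1259/240 423/100 221/60
6 1349/240 169/36

Derivation:
After step 1:
  13/3 11/4 2
  21/4 22/5 3
  7 23/4 16/3
After step 2:
  37/9 809/240 31/12
  1259/240 423/100 221/60
  6 1349/240 169/36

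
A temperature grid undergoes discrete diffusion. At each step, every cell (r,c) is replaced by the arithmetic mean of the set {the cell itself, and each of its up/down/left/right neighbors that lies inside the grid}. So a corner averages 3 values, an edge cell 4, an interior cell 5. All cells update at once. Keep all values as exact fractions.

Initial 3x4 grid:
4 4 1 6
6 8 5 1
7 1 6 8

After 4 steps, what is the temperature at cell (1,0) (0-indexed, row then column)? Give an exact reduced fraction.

Step 1: cell (1,0) = 25/4
Step 2: cell (1,0) = 1223/240
Step 3: cell (1,0) = 14849/2880
Step 4: cell (1,0) = 865123/172800
Full grid after step 4:
  125989/25920 198977/43200 7433/1728 54269/12960
  865123/172800 347711/72000 164213/36000 38029/8640
  133399/25920 53963/10800 691/144 5047/1080

Answer: 865123/172800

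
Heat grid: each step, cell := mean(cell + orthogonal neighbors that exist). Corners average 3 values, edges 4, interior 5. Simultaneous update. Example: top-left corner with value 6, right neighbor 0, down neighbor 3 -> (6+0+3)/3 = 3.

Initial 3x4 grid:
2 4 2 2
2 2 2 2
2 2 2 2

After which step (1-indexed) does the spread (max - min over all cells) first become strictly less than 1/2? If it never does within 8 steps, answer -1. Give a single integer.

Step 1: max=8/3, min=2, spread=2/3
Step 2: max=151/60, min=2, spread=31/60
Step 3: max=1291/540, min=2, spread=211/540
  -> spread < 1/2 first at step 3
Step 4: max=124897/54000, min=1847/900, spread=14077/54000
Step 5: max=1112407/486000, min=111683/54000, spread=5363/24300
Step 6: max=32900809/14580000, min=62869/30000, spread=93859/583200
Step 7: max=1959874481/874800000, min=102536467/48600000, spread=4568723/34992000
Step 8: max=116756435629/52488000000, min=3097618889/1458000000, spread=8387449/83980800

Answer: 3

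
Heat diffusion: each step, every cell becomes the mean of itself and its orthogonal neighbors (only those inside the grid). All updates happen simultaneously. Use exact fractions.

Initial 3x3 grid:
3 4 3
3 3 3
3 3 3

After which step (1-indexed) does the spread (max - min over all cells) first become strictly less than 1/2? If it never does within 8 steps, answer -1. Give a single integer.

Step 1: max=10/3, min=3, spread=1/3
  -> spread < 1/2 first at step 1
Step 2: max=787/240, min=3, spread=67/240
Step 3: max=6917/2160, min=607/200, spread=1807/10800
Step 4: max=2749963/864000, min=16561/5400, spread=33401/288000
Step 5: max=24557933/7776000, min=1663391/540000, spread=3025513/38880000
Step 6: max=9796126867/3110400000, min=89155949/28800000, spread=53531/995328
Step 7: max=585904925849/186624000000, min=24119116051/7776000000, spread=450953/11943936
Step 8: max=35101223560603/11197440000000, min=2900368610519/933120000000, spread=3799043/143327232

Answer: 1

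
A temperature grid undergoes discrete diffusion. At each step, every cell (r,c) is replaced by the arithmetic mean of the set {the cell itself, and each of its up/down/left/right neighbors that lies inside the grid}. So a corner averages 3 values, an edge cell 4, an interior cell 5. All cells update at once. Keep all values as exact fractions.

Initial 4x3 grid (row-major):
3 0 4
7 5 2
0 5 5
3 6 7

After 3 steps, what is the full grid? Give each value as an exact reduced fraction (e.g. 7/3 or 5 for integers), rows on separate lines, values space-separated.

After step 1:
  10/3 3 2
  15/4 19/5 4
  15/4 21/5 19/4
  3 21/4 6
After step 2:
  121/36 91/30 3
  439/120 15/4 291/80
  147/40 87/20 379/80
  4 369/80 16/3
After step 3:
  3619/1080 1183/360 2321/720
  65/18 4423/1200 121/32
  941/240 169/40 2167/480
  983/240 4391/960 881/180

Answer: 3619/1080 1183/360 2321/720
65/18 4423/1200 121/32
941/240 169/40 2167/480
983/240 4391/960 881/180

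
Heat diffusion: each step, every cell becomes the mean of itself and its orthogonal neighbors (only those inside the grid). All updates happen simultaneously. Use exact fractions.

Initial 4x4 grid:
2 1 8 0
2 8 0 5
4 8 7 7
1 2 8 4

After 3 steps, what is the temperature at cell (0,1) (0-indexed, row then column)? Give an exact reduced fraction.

Step 1: cell (0,1) = 19/4
Step 2: cell (0,1) = 187/60
Step 3: cell (0,1) = 14051/3600
Full grid after step 3:
  7123/2160 14051/3600 13207/3600 8711/2160
  27967/7200 24193/6000 5641/1200 31079/7200
  28271/7200 28553/6000 30581/6000 38519/7200
  8723/2160 16693/3600 19417/3600 2395/432

Answer: 14051/3600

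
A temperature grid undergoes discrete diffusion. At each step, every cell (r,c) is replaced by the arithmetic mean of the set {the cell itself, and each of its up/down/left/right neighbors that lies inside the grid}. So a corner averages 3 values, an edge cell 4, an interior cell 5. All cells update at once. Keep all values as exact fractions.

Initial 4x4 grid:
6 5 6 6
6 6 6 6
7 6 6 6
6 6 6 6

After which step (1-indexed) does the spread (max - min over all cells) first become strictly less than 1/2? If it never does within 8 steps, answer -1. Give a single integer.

Answer: 3

Derivation:
Step 1: max=19/3, min=17/3, spread=2/3
Step 2: max=751/120, min=689/120, spread=31/60
Step 3: max=6691/1080, min=7033/1200, spread=3613/10800
  -> spread < 1/2 first at step 3
Step 4: max=39773/6480, min=635849/108000, spread=81103/324000
Step 5: max=5947891/972000, min=6387103/1080000, spread=1994983/9720000
Step 6: max=35527013/5832000, min=57666413/9720000, spread=2317913/14580000
Step 7: max=5315959531/874800000, min=5775196723/972000000, spread=1182824803/8748000000
Step 8: max=31816409693/5248800000, min=52043000933/8748000000, spread=1476522833/13122000000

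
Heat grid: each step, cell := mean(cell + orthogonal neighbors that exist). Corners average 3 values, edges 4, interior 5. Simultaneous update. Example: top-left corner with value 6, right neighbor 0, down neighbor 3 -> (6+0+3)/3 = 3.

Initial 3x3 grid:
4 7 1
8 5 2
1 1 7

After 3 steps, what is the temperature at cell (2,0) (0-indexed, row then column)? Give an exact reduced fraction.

Answer: 2189/540

Derivation:
Step 1: cell (2,0) = 10/3
Step 2: cell (2,0) = 34/9
Step 3: cell (2,0) = 2189/540
Full grid after step 3:
  10331/2160 63197/14400 2189/540
  31711/7200 3133/750 54647/14400
  2189/540 27211/7200 7901/2160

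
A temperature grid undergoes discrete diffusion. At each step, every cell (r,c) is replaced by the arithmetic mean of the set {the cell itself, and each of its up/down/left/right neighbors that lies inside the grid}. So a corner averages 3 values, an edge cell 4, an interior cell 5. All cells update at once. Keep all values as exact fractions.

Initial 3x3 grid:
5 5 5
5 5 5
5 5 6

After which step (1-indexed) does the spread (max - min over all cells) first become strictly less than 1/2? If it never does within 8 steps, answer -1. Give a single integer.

Answer: 1

Derivation:
Step 1: max=16/3, min=5, spread=1/3
  -> spread < 1/2 first at step 1
Step 2: max=95/18, min=5, spread=5/18
Step 3: max=1121/216, min=5, spread=41/216
Step 4: max=66931/12960, min=1811/360, spread=347/2592
Step 5: max=3994937/777600, min=18157/3600, spread=2921/31104
Step 6: max=239108539/46656000, min=2185483/432000, spread=24611/373248
Step 7: max=14315522033/2799360000, min=49256741/9720000, spread=207329/4478976
Step 8: max=857837952451/167961600000, min=2630801599/518400000, spread=1746635/53747712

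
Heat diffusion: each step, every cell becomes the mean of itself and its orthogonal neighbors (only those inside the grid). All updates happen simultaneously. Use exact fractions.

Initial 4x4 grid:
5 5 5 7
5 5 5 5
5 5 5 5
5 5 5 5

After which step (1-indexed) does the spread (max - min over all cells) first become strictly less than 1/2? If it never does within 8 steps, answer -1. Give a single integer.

Answer: 3

Derivation:
Step 1: max=17/3, min=5, spread=2/3
Step 2: max=50/9, min=5, spread=5/9
Step 3: max=581/108, min=5, spread=41/108
  -> spread < 1/2 first at step 3
Step 4: max=17243/3240, min=5, spread=1043/3240
Step 5: max=511553/97200, min=5, spread=25553/97200
Step 6: max=15251459/2916000, min=45079/9000, spread=645863/2916000
Step 7: max=455041691/87480000, min=300971/60000, spread=16225973/87480000
Step 8: max=13599477983/2624400000, min=135701/27000, spread=409340783/2624400000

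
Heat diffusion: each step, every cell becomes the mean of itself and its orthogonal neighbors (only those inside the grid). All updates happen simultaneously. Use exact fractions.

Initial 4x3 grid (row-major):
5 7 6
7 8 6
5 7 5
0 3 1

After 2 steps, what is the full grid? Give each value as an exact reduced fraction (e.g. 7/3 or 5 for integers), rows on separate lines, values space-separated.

After step 1:
  19/3 13/2 19/3
  25/4 7 25/4
  19/4 28/5 19/4
  8/3 11/4 3
After step 2:
  229/36 157/24 229/36
  73/12 158/25 73/12
  289/60 497/100 49/10
  61/18 841/240 7/2

Answer: 229/36 157/24 229/36
73/12 158/25 73/12
289/60 497/100 49/10
61/18 841/240 7/2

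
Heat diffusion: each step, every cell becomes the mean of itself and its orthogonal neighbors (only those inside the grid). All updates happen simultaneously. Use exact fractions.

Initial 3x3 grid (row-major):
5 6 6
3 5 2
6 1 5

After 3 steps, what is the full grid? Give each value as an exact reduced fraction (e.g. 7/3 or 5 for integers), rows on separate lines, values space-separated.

Answer: 9769/2160 34019/7200 1193/270
21121/4800 6089/1500 30569/7200
2081/540 18971/4800 7939/2160

Derivation:
After step 1:
  14/3 11/2 14/3
  19/4 17/5 9/2
  10/3 17/4 8/3
After step 2:
  179/36 547/120 44/9
  323/80 112/25 457/120
  37/9 273/80 137/36
After step 3:
  9769/2160 34019/7200 1193/270
  21121/4800 6089/1500 30569/7200
  2081/540 18971/4800 7939/2160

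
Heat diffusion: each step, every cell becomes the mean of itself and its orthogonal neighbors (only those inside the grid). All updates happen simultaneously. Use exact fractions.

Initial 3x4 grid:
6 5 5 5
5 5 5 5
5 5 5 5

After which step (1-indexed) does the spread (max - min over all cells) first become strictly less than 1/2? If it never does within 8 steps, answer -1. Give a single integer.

Step 1: max=16/3, min=5, spread=1/3
  -> spread < 1/2 first at step 1
Step 2: max=95/18, min=5, spread=5/18
Step 3: max=1121/216, min=5, spread=41/216
Step 4: max=133817/25920, min=5, spread=4217/25920
Step 5: max=7985149/1555200, min=36079/7200, spread=38417/311040
Step 6: max=477760211/93312000, min=722597/144000, spread=1903471/18662400
Step 7: max=28594589089/5598720000, min=21715759/4320000, spread=18038617/223948800
Step 8: max=1712884182851/335923200000, min=1956926759/388800000, spread=883978523/13436928000

Answer: 1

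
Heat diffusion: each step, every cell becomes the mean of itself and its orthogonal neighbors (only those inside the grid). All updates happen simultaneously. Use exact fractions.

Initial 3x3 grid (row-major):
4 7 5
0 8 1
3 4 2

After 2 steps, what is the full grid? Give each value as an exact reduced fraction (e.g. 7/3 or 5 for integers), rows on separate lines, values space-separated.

After step 1:
  11/3 6 13/3
  15/4 4 4
  7/3 17/4 7/3
After step 2:
  161/36 9/2 43/9
  55/16 22/5 11/3
  31/9 155/48 127/36

Answer: 161/36 9/2 43/9
55/16 22/5 11/3
31/9 155/48 127/36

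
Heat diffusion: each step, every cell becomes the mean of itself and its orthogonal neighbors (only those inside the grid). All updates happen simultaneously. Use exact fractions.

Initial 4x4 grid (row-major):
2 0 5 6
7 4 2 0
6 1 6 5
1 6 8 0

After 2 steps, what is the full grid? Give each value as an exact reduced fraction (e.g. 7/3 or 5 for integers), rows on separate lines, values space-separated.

Answer: 7/2 59/20 49/15 61/18
143/40 183/50 171/50 49/15
523/120 391/100 403/100 221/60
145/36 269/60 133/30 145/36

Derivation:
After step 1:
  3 11/4 13/4 11/3
  19/4 14/5 17/5 13/4
  15/4 23/5 22/5 11/4
  13/3 4 5 13/3
After step 2:
  7/2 59/20 49/15 61/18
  143/40 183/50 171/50 49/15
  523/120 391/100 403/100 221/60
  145/36 269/60 133/30 145/36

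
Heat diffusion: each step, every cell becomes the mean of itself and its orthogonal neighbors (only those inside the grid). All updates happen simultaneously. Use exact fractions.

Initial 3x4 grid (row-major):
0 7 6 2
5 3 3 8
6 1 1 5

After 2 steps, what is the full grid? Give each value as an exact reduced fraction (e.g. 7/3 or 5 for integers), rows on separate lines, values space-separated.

After step 1:
  4 4 9/2 16/3
  7/2 19/5 21/5 9/2
  4 11/4 5/2 14/3
After step 2:
  23/6 163/40 541/120 43/9
  153/40 73/20 39/10 187/40
  41/12 261/80 847/240 35/9

Answer: 23/6 163/40 541/120 43/9
153/40 73/20 39/10 187/40
41/12 261/80 847/240 35/9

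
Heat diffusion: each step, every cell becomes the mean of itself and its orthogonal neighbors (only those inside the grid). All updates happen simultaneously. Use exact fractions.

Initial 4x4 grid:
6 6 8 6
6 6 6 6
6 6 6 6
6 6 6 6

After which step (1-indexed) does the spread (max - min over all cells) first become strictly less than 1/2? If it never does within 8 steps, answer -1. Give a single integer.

Answer: 3

Derivation:
Step 1: max=20/3, min=6, spread=2/3
Step 2: max=391/60, min=6, spread=31/60
Step 3: max=3451/540, min=6, spread=211/540
  -> spread < 1/2 first at step 3
Step 4: max=340843/54000, min=6, spread=16843/54000
Step 5: max=3054643/486000, min=27079/4500, spread=130111/486000
Step 6: max=91122367/14580000, min=1627159/270000, spread=3255781/14580000
Step 7: max=2724753691/437400000, min=1631107/270000, spread=82360351/437400000
Step 8: max=81483316891/13122000000, min=294106441/48600000, spread=2074577821/13122000000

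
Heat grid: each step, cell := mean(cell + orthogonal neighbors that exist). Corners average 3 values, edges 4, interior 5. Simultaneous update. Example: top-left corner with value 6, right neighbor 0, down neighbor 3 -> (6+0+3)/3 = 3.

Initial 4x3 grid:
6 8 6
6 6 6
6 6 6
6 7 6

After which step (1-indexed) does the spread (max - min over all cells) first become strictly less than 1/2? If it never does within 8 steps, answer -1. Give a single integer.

Answer: 2

Derivation:
Step 1: max=20/3, min=6, spread=2/3
Step 2: max=787/120, min=92/15, spread=17/40
  -> spread < 1/2 first at step 2
Step 3: max=6917/1080, min=37123/6000, spread=11743/54000
Step 4: max=2753419/432000, min=5357083/864000, spread=29951/172800
Step 5: max=164244041/25920000, min=48235853/7776000, spread=10373593/77760000
Step 6: max=9835108819/1555200000, min=19309448563/3110400000, spread=14430763/124416000
Step 7: max=588792730721/93312000000, min=1160103697817/186624000000, spread=139854109/1492992000
Step 8: max=35281368862939/5598720000000, min=69673419781003/11197440000000, spread=7114543559/89579520000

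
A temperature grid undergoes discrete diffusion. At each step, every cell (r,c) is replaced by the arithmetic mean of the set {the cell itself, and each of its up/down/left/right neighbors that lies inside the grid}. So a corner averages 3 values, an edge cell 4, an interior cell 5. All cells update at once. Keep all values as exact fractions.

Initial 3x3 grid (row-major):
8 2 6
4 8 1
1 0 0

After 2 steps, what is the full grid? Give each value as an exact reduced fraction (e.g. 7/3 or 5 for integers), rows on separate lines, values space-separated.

After step 1:
  14/3 6 3
  21/4 3 15/4
  5/3 9/4 1/3
After step 2:
  191/36 25/6 17/4
  175/48 81/20 121/48
  55/18 29/16 19/9

Answer: 191/36 25/6 17/4
175/48 81/20 121/48
55/18 29/16 19/9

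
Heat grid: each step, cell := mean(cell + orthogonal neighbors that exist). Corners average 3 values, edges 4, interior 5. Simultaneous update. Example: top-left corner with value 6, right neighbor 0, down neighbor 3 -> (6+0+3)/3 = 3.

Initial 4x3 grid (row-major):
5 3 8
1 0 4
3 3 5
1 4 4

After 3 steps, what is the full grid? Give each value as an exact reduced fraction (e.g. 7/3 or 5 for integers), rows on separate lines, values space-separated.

After step 1:
  3 4 5
  9/4 11/5 17/4
  2 3 4
  8/3 3 13/3
After step 2:
  37/12 71/20 53/12
  189/80 157/50 309/80
  119/48 71/25 187/48
  23/9 13/4 34/9
After step 3:
  2159/720 1419/400 2839/720
  2213/800 3151/1000 3063/800
  18427/7200 3121/1000 25877/7200
  1193/432 3727/1200 1573/432

Answer: 2159/720 1419/400 2839/720
2213/800 3151/1000 3063/800
18427/7200 3121/1000 25877/7200
1193/432 3727/1200 1573/432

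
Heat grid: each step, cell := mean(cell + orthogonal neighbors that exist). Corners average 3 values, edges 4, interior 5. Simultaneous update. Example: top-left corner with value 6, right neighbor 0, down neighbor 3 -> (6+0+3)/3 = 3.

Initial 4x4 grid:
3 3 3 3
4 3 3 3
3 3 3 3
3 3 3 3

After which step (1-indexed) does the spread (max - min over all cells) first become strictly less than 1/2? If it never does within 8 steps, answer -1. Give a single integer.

Step 1: max=10/3, min=3, spread=1/3
  -> spread < 1/2 first at step 1
Step 2: max=391/120, min=3, spread=31/120
Step 3: max=3451/1080, min=3, spread=211/1080
Step 4: max=340843/108000, min=3, spread=16843/108000
Step 5: max=3054643/972000, min=27079/9000, spread=130111/972000
Step 6: max=91122367/29160000, min=1627159/540000, spread=3255781/29160000
Step 7: max=2724753691/874800000, min=1631107/540000, spread=82360351/874800000
Step 8: max=81483316891/26244000000, min=294106441/97200000, spread=2074577821/26244000000

Answer: 1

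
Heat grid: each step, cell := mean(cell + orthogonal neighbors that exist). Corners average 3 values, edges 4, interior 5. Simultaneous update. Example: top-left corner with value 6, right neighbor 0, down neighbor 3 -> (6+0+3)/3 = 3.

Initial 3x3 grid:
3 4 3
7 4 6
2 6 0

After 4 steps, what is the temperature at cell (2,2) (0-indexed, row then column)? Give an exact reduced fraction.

Step 1: cell (2,2) = 4
Step 2: cell (2,2) = 41/12
Step 3: cell (2,2) = 961/240
Step 4: cell (2,2) = 168481/43200
Full grid after step 4:
  272359/64800 203017/48000 516193/129600
  116783/27000 484949/120000 3514931/864000
  11191/2700 298963/72000 168481/43200

Answer: 168481/43200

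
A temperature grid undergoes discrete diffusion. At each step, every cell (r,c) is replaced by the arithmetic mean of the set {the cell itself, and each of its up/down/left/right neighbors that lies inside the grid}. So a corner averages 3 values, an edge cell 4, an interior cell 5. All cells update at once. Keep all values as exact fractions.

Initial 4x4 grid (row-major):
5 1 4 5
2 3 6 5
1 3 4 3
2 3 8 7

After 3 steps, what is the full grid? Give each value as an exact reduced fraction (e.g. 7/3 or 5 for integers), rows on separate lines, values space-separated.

Answer: 157/54 24187/7200 28747/7200 9499/2160
20017/7200 199/60 24721/6000 16541/3600
6587/2400 6789/2000 2211/500 235/48
2071/720 4391/1200 1111/240 467/90

Derivation:
After step 1:
  8/3 13/4 4 14/3
  11/4 3 22/5 19/4
  2 14/5 24/5 19/4
  2 4 11/2 6
After step 2:
  26/9 155/48 979/240 161/36
  125/48 81/25 419/100 557/120
  191/80 83/25 89/20 203/40
  8/3 143/40 203/40 65/12
After step 3:
  157/54 24187/7200 28747/7200 9499/2160
  20017/7200 199/60 24721/6000 16541/3600
  6587/2400 6789/2000 2211/500 235/48
  2071/720 4391/1200 1111/240 467/90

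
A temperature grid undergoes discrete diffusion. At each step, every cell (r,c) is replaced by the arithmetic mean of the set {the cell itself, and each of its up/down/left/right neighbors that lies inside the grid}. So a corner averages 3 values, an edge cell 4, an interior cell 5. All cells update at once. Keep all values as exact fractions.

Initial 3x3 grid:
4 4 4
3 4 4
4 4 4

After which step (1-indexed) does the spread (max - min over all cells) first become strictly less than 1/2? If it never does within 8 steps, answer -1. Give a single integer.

Answer: 1

Derivation:
Step 1: max=4, min=11/3, spread=1/3
  -> spread < 1/2 first at step 1
Step 2: max=4, min=893/240, spread=67/240
Step 3: max=793/200, min=8203/2160, spread=1807/10800
Step 4: max=21239/5400, min=3298037/864000, spread=33401/288000
Step 5: max=2116609/540000, min=29874067/7776000, spread=3025513/38880000
Step 6: max=112444051/28800000, min=11976673133/3110400000, spread=53531/995328
Step 7: max=30312883949/7776000000, min=720463074151/186624000000, spread=450953/11943936
Step 8: max=3631471389481/933120000000, min=43280856439397/11197440000000, spread=3799043/143327232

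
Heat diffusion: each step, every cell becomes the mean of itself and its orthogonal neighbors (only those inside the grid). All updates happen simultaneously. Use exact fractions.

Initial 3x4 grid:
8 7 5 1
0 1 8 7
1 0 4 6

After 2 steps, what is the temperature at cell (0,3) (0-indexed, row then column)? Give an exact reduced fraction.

Step 1: cell (0,3) = 13/3
Step 2: cell (0,3) = 181/36
Full grid after step 2:
  17/4 187/40 119/24 181/36
  331/120 349/100 469/100 41/8
  13/9 143/60 25/6 47/9

Answer: 181/36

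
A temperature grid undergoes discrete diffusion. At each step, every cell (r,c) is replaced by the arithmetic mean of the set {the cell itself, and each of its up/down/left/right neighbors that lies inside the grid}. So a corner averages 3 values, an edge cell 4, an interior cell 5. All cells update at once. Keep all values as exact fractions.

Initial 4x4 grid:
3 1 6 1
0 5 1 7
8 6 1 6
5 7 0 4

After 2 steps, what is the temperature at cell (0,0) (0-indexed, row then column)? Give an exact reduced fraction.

Step 1: cell (0,0) = 4/3
Step 2: cell (0,0) = 109/36
Full grid after step 2:
  109/36 149/60 11/3 32/9
  761/240 79/20 77/25 203/48
  1249/240 401/100 197/50 863/240
  191/36 587/120 409/120 65/18

Answer: 109/36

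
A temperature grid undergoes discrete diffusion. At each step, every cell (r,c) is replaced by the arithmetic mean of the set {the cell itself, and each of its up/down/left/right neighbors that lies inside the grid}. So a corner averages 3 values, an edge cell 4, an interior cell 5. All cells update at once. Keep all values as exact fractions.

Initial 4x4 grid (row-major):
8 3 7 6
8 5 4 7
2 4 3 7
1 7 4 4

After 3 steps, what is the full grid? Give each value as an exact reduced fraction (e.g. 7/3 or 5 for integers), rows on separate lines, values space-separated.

Answer: 11933/2160 39977/7200 39769/7200 1559/270
18451/3600 6019/1200 7909/1500 39439/7200
15607/3600 1676/375 9463/2000 12341/2400
2153/540 14767/3600 1811/400 3493/720

Derivation:
After step 1:
  19/3 23/4 5 20/3
  23/4 24/5 26/5 6
  15/4 21/5 22/5 21/4
  10/3 4 9/2 5
After step 2:
  107/18 1313/240 1357/240 53/9
  619/120 257/50 127/25 1387/240
  511/120 423/100 471/100 413/80
  133/36 481/120 179/40 59/12
After step 3:
  11933/2160 39977/7200 39769/7200 1559/270
  18451/3600 6019/1200 7909/1500 39439/7200
  15607/3600 1676/375 9463/2000 12341/2400
  2153/540 14767/3600 1811/400 3493/720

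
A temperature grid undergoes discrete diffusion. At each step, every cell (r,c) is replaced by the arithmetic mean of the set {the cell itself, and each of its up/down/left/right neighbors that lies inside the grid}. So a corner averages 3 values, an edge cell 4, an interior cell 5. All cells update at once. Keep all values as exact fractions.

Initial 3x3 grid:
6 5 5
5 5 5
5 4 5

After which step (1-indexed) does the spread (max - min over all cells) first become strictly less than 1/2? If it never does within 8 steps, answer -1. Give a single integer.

Step 1: max=16/3, min=14/3, spread=2/3
Step 2: max=95/18, min=1133/240, spread=401/720
Step 3: max=5539/1080, min=10363/2160, spread=143/432
  -> spread < 1/2 first at step 3
Step 4: max=330323/64800, min=630521/129600, spread=1205/5184
Step 5: max=19629031/3888000, min=37989187/7776000, spread=10151/62208
Step 6: max=1173193007/233280000, min=2292937889/466560000, spread=85517/746496
Step 7: max=70112795179/13996800000, min=137974243483/27993600000, spread=720431/8957952
Step 8: max=4197657044363/839808000000, min=8300482510601/1679616000000, spread=6069221/107495424

Answer: 3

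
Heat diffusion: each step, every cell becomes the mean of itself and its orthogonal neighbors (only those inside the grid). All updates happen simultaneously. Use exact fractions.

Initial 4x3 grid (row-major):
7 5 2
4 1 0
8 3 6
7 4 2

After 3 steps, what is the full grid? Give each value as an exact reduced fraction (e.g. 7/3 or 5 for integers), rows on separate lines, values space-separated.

Answer: 9221/2160 2099/576 6311/2160
1639/360 4331/1200 1099/360
857/180 499/120 199/60
5497/1080 3131/720 697/180

Derivation:
After step 1:
  16/3 15/4 7/3
  5 13/5 9/4
  11/2 22/5 11/4
  19/3 4 4
After step 2:
  169/36 841/240 25/9
  553/120 18/5 149/60
  637/120 77/20 67/20
  95/18 281/60 43/12
After step 3:
  9221/2160 2099/576 6311/2160
  1639/360 4331/1200 1099/360
  857/180 499/120 199/60
  5497/1080 3131/720 697/180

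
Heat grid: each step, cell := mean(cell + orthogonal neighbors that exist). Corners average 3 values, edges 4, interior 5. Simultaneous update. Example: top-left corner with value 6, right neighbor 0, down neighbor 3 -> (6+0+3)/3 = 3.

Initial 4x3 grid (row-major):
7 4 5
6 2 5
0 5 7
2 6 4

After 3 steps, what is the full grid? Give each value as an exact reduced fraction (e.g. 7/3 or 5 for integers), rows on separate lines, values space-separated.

After step 1:
  17/3 9/2 14/3
  15/4 22/5 19/4
  13/4 4 21/4
  8/3 17/4 17/3
After step 2:
  167/36 577/120 167/36
  64/15 107/25 143/30
  41/12 423/100 59/12
  61/18 199/48 91/18
After step 3:
  4937/1080 33059/7200 5117/1080
  7471/1800 13411/3000 8371/1800
  3443/900 25187/6000 1067/225
  1577/432 60553/14400 2033/432

Answer: 4937/1080 33059/7200 5117/1080
7471/1800 13411/3000 8371/1800
3443/900 25187/6000 1067/225
1577/432 60553/14400 2033/432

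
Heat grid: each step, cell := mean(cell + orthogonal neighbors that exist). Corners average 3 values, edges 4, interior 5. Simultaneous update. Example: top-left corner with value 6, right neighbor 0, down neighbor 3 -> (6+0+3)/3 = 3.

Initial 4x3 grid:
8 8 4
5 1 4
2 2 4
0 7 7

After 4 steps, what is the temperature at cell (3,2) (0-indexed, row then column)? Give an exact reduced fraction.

Answer: 14819/3600

Derivation:
Step 1: cell (3,2) = 6
Step 2: cell (3,2) = 19/4
Step 3: cell (3,2) = 173/40
Step 4: cell (3,2) = 14819/3600
Full grid after step 4:
  202723/43200 4082471/864000 596719/129600
  34057/8000 1534519/360000 117583/27000
  267953/72000 234949/60000 74207/18000
  77639/21600 276473/72000 14819/3600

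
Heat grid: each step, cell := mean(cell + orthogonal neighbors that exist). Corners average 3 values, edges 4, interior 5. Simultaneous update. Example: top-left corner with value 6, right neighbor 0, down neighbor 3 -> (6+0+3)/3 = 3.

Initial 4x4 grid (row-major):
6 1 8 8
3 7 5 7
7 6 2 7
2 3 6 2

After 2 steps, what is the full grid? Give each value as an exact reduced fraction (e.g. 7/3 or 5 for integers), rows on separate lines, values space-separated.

After step 1:
  10/3 11/2 11/2 23/3
  23/4 22/5 29/5 27/4
  9/2 5 26/5 9/2
  4 17/4 13/4 5
After step 2:
  175/36 281/60 367/60 239/36
  1079/240 529/100 553/100 1483/240
  77/16 467/100 19/4 429/80
  17/4 33/8 177/40 17/4

Answer: 175/36 281/60 367/60 239/36
1079/240 529/100 553/100 1483/240
77/16 467/100 19/4 429/80
17/4 33/8 177/40 17/4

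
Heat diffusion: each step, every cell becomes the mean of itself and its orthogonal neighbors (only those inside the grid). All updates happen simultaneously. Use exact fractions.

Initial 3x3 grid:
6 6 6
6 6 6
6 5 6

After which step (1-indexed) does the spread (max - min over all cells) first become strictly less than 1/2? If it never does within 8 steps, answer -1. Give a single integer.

Step 1: max=6, min=17/3, spread=1/3
  -> spread < 1/2 first at step 1
Step 2: max=6, min=1373/240, spread=67/240
Step 3: max=1193/200, min=12523/2160, spread=1807/10800
Step 4: max=32039/5400, min=5026037/864000, spread=33401/288000
Step 5: max=3196609/540000, min=45426067/7776000, spread=3025513/38880000
Step 6: max=170044051/28800000, min=18197473133/3110400000, spread=53531/995328
Step 7: max=45864883949/7776000000, min=1093711074151/186624000000, spread=450953/11943936
Step 8: max=5497711389481/933120000000, min=65675736439397/11197440000000, spread=3799043/143327232

Answer: 1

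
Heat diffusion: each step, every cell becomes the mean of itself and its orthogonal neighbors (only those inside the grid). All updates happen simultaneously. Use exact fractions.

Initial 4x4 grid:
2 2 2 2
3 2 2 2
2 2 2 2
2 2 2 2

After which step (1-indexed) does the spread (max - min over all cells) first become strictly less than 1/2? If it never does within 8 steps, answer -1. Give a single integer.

Answer: 1

Derivation:
Step 1: max=7/3, min=2, spread=1/3
  -> spread < 1/2 first at step 1
Step 2: max=271/120, min=2, spread=31/120
Step 3: max=2371/1080, min=2, spread=211/1080
Step 4: max=232843/108000, min=2, spread=16843/108000
Step 5: max=2082643/972000, min=18079/9000, spread=130111/972000
Step 6: max=61962367/29160000, min=1087159/540000, spread=3255781/29160000
Step 7: max=1849953691/874800000, min=1091107/540000, spread=82360351/874800000
Step 8: max=55239316891/26244000000, min=196906441/97200000, spread=2074577821/26244000000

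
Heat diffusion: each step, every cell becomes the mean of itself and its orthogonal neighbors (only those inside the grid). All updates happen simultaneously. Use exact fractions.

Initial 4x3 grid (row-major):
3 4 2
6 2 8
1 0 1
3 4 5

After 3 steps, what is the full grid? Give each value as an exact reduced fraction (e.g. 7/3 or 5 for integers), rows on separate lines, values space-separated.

Answer: 1549/432 16529/4800 817/216
10963/3600 1709/500 23851/7200
2597/900 5541/2000 23351/7200
2813/1080 1157/400 6371/2160

Derivation:
After step 1:
  13/3 11/4 14/3
  3 4 13/4
  5/2 8/5 7/2
  8/3 3 10/3
After step 2:
  121/36 63/16 32/9
  83/24 73/25 185/48
  293/120 73/25 701/240
  49/18 53/20 59/18
After step 3:
  1549/432 16529/4800 817/216
  10963/3600 1709/500 23851/7200
  2597/900 5541/2000 23351/7200
  2813/1080 1157/400 6371/2160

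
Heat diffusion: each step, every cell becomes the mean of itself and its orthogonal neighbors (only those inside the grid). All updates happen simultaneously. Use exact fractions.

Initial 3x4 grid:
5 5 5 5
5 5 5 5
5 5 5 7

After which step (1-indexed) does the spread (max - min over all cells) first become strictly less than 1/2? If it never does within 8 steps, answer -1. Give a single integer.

Step 1: max=17/3, min=5, spread=2/3
Step 2: max=50/9, min=5, spread=5/9
Step 3: max=581/108, min=5, spread=41/108
  -> spread < 1/2 first at step 3
Step 4: max=69017/12960, min=5, spread=4217/12960
Step 5: max=4097149/777600, min=18079/3600, spread=38417/155520
Step 6: max=244480211/46656000, min=362597/72000, spread=1903471/9331200
Step 7: max=14597789089/2799360000, min=10915759/2160000, spread=18038617/111974400
Step 8: max=873076182851/167961600000, min=984926759/194400000, spread=883978523/6718464000

Answer: 3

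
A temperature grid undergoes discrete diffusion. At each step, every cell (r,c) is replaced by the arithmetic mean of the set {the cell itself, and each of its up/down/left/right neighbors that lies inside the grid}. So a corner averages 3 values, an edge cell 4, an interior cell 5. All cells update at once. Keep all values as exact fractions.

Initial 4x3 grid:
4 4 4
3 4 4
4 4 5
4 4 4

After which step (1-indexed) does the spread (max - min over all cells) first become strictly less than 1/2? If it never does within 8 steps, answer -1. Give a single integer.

Step 1: max=13/3, min=11/3, spread=2/3
Step 2: max=511/120, min=449/120, spread=31/60
Step 3: max=4531/1080, min=4109/1080, spread=211/540
  -> spread < 1/2 first at step 3
Step 4: max=26759/6480, min=25081/6480, spread=839/3240
Step 5: max=199763/48600, min=189037/48600, spread=5363/24300
Step 6: max=4759459/1166400, min=4571741/1166400, spread=93859/583200
Step 7: max=284504723/69984000, min=275367277/69984000, spread=4568723/34992000
Step 8: max=680233849/167961600, min=663458951/167961600, spread=8387449/83980800

Answer: 3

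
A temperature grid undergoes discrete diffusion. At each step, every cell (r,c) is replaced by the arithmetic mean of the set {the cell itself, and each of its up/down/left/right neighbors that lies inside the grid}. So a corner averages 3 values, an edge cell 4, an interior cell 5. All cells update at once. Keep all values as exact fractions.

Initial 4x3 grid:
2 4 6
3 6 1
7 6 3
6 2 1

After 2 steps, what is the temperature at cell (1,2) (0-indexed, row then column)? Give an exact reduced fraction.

Answer: 173/48

Derivation:
Step 1: cell (1,2) = 4
Step 2: cell (1,2) = 173/48
Full grid after step 2:
  4 91/24 73/18
  17/4 109/25 173/48
  99/20 104/25 271/80
  19/4 311/80 17/6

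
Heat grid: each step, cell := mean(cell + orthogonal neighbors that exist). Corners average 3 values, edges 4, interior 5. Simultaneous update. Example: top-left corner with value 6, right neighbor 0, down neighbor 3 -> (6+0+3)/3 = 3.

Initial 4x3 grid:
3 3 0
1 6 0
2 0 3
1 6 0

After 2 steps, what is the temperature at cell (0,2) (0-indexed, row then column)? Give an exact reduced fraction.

Answer: 25/12

Derivation:
Step 1: cell (0,2) = 1
Step 2: cell (0,2) = 25/12
Full grid after step 2:
  25/9 25/12 25/12
  25/12 273/100 3/2
  13/5 89/50 47/20
  23/12 223/80 11/6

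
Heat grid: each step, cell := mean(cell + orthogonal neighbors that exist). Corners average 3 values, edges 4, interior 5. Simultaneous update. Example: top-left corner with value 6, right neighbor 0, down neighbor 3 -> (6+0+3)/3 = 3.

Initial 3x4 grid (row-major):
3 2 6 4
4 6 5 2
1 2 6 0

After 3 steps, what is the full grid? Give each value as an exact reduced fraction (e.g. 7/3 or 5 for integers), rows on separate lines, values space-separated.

After step 1:
  3 17/4 17/4 4
  7/2 19/5 5 11/4
  7/3 15/4 13/4 8/3
After step 2:
  43/12 153/40 35/8 11/3
  379/120 203/50 381/100 173/48
  115/36 197/60 11/3 26/9
After step 3:
  317/90 4753/1200 4703/1200 559/144
  25193/7200 5441/1500 23419/6000 50291/14400
  3469/1080 799/225 3071/900 1463/432

Answer: 317/90 4753/1200 4703/1200 559/144
25193/7200 5441/1500 23419/6000 50291/14400
3469/1080 799/225 3071/900 1463/432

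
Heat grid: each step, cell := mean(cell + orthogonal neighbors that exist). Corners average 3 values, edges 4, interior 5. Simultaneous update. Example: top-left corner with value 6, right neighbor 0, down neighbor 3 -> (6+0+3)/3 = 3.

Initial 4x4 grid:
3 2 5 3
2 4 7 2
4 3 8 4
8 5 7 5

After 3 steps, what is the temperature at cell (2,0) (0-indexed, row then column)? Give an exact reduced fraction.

Answer: 16121/3600

Derivation:
Step 1: cell (2,0) = 17/4
Step 2: cell (2,0) = 539/120
Step 3: cell (2,0) = 16121/3600
Full grid after step 3:
  7061/2160 26261/7200 28661/7200 4411/1080
  13453/3600 24311/6000 2687/600 31901/7200
  16121/3600 14627/3000 30629/6000 36173/7200
  5519/1080 4829/900 1249/225 11663/2160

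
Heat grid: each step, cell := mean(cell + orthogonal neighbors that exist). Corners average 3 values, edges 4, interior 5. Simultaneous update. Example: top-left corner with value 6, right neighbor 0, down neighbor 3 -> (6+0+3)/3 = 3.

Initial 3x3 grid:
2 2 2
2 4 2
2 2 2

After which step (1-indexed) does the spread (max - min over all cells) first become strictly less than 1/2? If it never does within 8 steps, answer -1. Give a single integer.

Answer: 2

Derivation:
Step 1: max=5/2, min=2, spread=1/2
Step 2: max=62/25, min=89/40, spread=51/200
  -> spread < 1/2 first at step 2
Step 3: max=5623/2400, min=407/180, spread=589/7200
Step 4: max=34943/15000, min=329081/144000, spread=31859/720000
Step 5: max=19971607/8640000, min=2064721/900000, spread=751427/43200000
Step 6: max=124634687/54000000, min=1191863129/518400000, spread=23149331/2592000000
Step 7: max=71690654263/31104000000, min=7454931889/3240000000, spread=616540643/155520000000
Step 8: max=447912453983/194400000000, min=4296412008761/1866240000000, spread=17737747379/9331200000000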